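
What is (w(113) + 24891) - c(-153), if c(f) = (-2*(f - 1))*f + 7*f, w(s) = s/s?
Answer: 73087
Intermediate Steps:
w(s) = 1
c(f) = 7*f + f*(2 - 2*f) (c(f) = (-2*(-1 + f))*f + 7*f = (2 - 2*f)*f + 7*f = f*(2 - 2*f) + 7*f = 7*f + f*(2 - 2*f))
(w(113) + 24891) - c(-153) = (1 + 24891) - (-153)*(9 - 2*(-153)) = 24892 - (-153)*(9 + 306) = 24892 - (-153)*315 = 24892 - 1*(-48195) = 24892 + 48195 = 73087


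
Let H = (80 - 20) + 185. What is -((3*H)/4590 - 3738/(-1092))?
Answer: -7127/1989 ≈ -3.5832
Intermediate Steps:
H = 245 (H = 60 + 185 = 245)
-((3*H)/4590 - 3738/(-1092)) = -((3*245)/4590 - 3738/(-1092)) = -(735*(1/4590) - 3738*(-1/1092)) = -(49/306 + 89/26) = -1*7127/1989 = -7127/1989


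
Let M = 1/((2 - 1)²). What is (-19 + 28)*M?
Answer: 9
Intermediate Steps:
M = 1 (M = 1/(1²) = 1/1 = 1)
(-19 + 28)*M = (-19 + 28)*1 = 9*1 = 9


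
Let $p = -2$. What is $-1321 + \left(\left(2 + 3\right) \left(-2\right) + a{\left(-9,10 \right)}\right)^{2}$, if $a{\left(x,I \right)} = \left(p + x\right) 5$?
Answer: $2904$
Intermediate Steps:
$a{\left(x,I \right)} = -10 + 5 x$ ($a{\left(x,I \right)} = \left(-2 + x\right) 5 = -10 + 5 x$)
$-1321 + \left(\left(2 + 3\right) \left(-2\right) + a{\left(-9,10 \right)}\right)^{2} = -1321 + \left(\left(2 + 3\right) \left(-2\right) + \left(-10 + 5 \left(-9\right)\right)\right)^{2} = -1321 + \left(5 \left(-2\right) - 55\right)^{2} = -1321 + \left(-10 - 55\right)^{2} = -1321 + \left(-65\right)^{2} = -1321 + 4225 = 2904$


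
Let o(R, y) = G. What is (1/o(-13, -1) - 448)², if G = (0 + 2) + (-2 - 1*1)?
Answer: 201601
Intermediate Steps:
G = -1 (G = 2 + (-2 - 1) = 2 - 3 = -1)
o(R, y) = -1
(1/o(-13, -1) - 448)² = (1/(-1) - 448)² = (-1 - 448)² = (-449)² = 201601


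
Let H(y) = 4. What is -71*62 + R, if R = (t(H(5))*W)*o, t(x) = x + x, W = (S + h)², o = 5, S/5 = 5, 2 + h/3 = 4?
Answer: 34038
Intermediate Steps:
h = 6 (h = -6 + 3*4 = -6 + 12 = 6)
S = 25 (S = 5*5 = 25)
W = 961 (W = (25 + 6)² = 31² = 961)
t(x) = 2*x
R = 38440 (R = ((2*4)*961)*5 = (8*961)*5 = 7688*5 = 38440)
-71*62 + R = -71*62 + 38440 = -4402 + 38440 = 34038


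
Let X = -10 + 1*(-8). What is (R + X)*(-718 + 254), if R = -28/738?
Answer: 3088384/369 ≈ 8369.6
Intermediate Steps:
R = -14/369 (R = -28*1/738 = -14/369 ≈ -0.037940)
X = -18 (X = -10 - 8 = -18)
(R + X)*(-718 + 254) = (-14/369 - 18)*(-718 + 254) = -6656/369*(-464) = 3088384/369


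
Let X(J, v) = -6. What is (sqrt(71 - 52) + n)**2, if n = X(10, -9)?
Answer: (6 - sqrt(19))**2 ≈ 2.6932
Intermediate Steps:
n = -6
(sqrt(71 - 52) + n)**2 = (sqrt(71 - 52) - 6)**2 = (sqrt(19) - 6)**2 = (-6 + sqrt(19))**2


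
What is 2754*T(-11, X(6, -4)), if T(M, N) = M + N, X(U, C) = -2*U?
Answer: -63342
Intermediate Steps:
2754*T(-11, X(6, -4)) = 2754*(-11 - 2*6) = 2754*(-11 - 12) = 2754*(-23) = -63342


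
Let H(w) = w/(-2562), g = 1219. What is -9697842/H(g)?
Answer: 24845871204/1219 ≈ 2.0382e+7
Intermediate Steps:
H(w) = -w/2562 (H(w) = w*(-1/2562) = -w/2562)
-9697842/H(g) = -9697842/((-1/2562*1219)) = -9697842/(-1219/2562) = -9697842*(-2562/1219) = 24845871204/1219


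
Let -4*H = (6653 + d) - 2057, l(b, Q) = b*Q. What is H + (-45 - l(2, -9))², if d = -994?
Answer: -343/2 ≈ -171.50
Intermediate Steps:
l(b, Q) = Q*b
H = -1801/2 (H = -((6653 - 994) - 2057)/4 = -(5659 - 2057)/4 = -¼*3602 = -1801/2 ≈ -900.50)
H + (-45 - l(2, -9))² = -1801/2 + (-45 - (-9)*2)² = -1801/2 + (-45 - 1*(-18))² = -1801/2 + (-45 + 18)² = -1801/2 + (-27)² = -1801/2 + 729 = -343/2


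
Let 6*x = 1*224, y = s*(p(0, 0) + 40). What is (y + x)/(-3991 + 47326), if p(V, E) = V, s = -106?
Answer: -12608/130005 ≈ -0.096981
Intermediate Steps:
y = -4240 (y = -106*(0 + 40) = -106*40 = -4240)
x = 112/3 (x = (1*224)/6 = (⅙)*224 = 112/3 ≈ 37.333)
(y + x)/(-3991 + 47326) = (-4240 + 112/3)/(-3991 + 47326) = -12608/3/43335 = -12608/3*1/43335 = -12608/130005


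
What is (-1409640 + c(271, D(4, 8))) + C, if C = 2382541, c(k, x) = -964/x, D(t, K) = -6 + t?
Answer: 973383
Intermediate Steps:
(-1409640 + c(271, D(4, 8))) + C = (-1409640 - 964/(-6 + 4)) + 2382541 = (-1409640 - 964/(-2)) + 2382541 = (-1409640 - 964*(-½)) + 2382541 = (-1409640 + 482) + 2382541 = -1409158 + 2382541 = 973383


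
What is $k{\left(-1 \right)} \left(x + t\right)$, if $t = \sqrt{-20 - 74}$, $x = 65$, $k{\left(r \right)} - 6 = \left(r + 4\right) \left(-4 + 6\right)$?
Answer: $780 + 12 i \sqrt{94} \approx 780.0 + 116.34 i$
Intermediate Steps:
$k{\left(r \right)} = 14 + 2 r$ ($k{\left(r \right)} = 6 + \left(r + 4\right) \left(-4 + 6\right) = 6 + \left(4 + r\right) 2 = 6 + \left(8 + 2 r\right) = 14 + 2 r$)
$t = i \sqrt{94}$ ($t = \sqrt{-94} = i \sqrt{94} \approx 9.6954 i$)
$k{\left(-1 \right)} \left(x + t\right) = \left(14 + 2 \left(-1\right)\right) \left(65 + i \sqrt{94}\right) = \left(14 - 2\right) \left(65 + i \sqrt{94}\right) = 12 \left(65 + i \sqrt{94}\right) = 780 + 12 i \sqrt{94}$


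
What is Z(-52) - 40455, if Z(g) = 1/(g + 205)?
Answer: -6189614/153 ≈ -40455.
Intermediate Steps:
Z(g) = 1/(205 + g)
Z(-52) - 40455 = 1/(205 - 52) - 40455 = 1/153 - 40455 = -6189614/153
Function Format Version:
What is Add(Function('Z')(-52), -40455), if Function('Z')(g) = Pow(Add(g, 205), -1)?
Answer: Rational(-6189614, 153) ≈ -40455.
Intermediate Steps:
Function('Z')(g) = Pow(Add(205, g), -1)
Add(Function('Z')(-52), -40455) = Add(Pow(Add(205, -52), -1), -40455) = Add(Pow(153, -1), -40455) = Add(Rational(1, 153), -40455) = Rational(-6189614, 153)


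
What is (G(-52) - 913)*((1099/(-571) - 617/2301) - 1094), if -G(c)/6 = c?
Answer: 865593843980/1313871 ≈ 6.5881e+5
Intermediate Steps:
G(c) = -6*c
(G(-52) - 913)*((1099/(-571) - 617/2301) - 1094) = (-6*(-52) - 913)*((1099/(-571) - 617/2301) - 1094) = (312 - 913)*((1099*(-1/571) - 617*1/2301) - 1094) = -601*((-1099/571 - 617/2301) - 1094) = -601*(-2881106/1313871 - 1094) = -601*(-1440255980/1313871) = 865593843980/1313871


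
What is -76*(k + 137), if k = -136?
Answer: -76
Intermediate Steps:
-76*(k + 137) = -76*(-136 + 137) = -76*1 = -76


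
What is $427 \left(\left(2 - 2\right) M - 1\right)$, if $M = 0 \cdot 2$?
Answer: $-427$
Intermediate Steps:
$M = 0$
$427 \left(\left(2 - 2\right) M - 1\right) = 427 \left(\left(2 - 2\right) 0 - 1\right) = 427 \left(0 \cdot 0 - 1\right) = 427 \left(0 - 1\right) = 427 \left(-1\right) = -427$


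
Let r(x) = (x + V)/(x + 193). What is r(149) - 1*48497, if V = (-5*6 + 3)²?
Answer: -8292548/171 ≈ -48494.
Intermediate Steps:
V = 729 (V = (-30 + 3)² = (-27)² = 729)
r(x) = (729 + x)/(193 + x) (r(x) = (x + 729)/(x + 193) = (729 + x)/(193 + x))
r(149) - 1*48497 = (729 + 149)/(193 + 149) - 1*48497 = 878/342 - 48497 = (1/342)*878 - 48497 = 439/171 - 48497 = -8292548/171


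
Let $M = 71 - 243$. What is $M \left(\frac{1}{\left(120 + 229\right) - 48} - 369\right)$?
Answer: $\frac{444272}{7} \approx 63467.0$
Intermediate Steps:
$M = -172$ ($M = 71 - 243 = -172$)
$M \left(\frac{1}{\left(120 + 229\right) - 48} - 369\right) = - 172 \left(\frac{1}{\left(120 + 229\right) - 48} - 369\right) = - 172 \left(\frac{1}{349 - 48} - 369\right) = - 172 \left(\frac{1}{301} - 369\right) = \left(-172\right) \left(- \frac{111068}{301}\right) = \frac{444272}{7}$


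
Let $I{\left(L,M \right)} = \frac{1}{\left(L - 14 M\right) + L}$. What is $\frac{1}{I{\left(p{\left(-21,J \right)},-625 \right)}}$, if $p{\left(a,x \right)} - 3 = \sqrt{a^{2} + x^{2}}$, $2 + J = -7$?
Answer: $8756 + 6 \sqrt{58} \approx 8801.7$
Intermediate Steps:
$J = -9$ ($J = -2 - 7 = -9$)
$p{\left(a,x \right)} = 3 + \sqrt{a^{2} + x^{2}}$
$I{\left(L,M \right)} = \frac{1}{- 14 M + 2 L}$
$\frac{1}{I{\left(p{\left(-21,J \right)},-625 \right)}} = \frac{1}{\frac{1}{2} \frac{1}{\left(3 + \sqrt{\left(-21\right)^{2} + \left(-9\right)^{2}}\right) - -4375}} = \frac{1}{\frac{1}{2} \frac{1}{\left(3 + \sqrt{441 + 81}\right) + 4375}} = \frac{1}{\frac{1}{2} \frac{1}{\left(3 + \sqrt{522}\right) + 4375}} = \frac{1}{\frac{1}{2} \frac{1}{\left(3 + 3 \sqrt{58}\right) + 4375}} = \frac{1}{\frac{1}{2} \frac{1}{4378 + 3 \sqrt{58}}} = 8756 + 6 \sqrt{58}$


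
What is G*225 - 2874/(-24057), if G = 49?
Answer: 88410433/8019 ≈ 11025.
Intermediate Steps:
G*225 - 2874/(-24057) = 49*225 - 2874/(-24057) = 11025 - 2874*(-1)/24057 = 11025 - 1*(-958/8019) = 11025 + 958/8019 = 88410433/8019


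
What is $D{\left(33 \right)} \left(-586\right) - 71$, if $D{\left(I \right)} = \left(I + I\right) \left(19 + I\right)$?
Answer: $-2011223$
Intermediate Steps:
$D{\left(I \right)} = 2 I \left(19 + I\right)$
$D{\left(33 \right)} \left(-586\right) - 71 = 2 \cdot 33 \left(19 + 33\right) \left(-586\right) - 71 = 2 \cdot 33 \cdot 52 \left(-586\right) - 71 = 3432 \left(-586\right) - 71 = -2011152 - 71 = -2011223$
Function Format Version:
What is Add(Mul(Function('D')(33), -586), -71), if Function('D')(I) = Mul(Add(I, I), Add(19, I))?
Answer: -2011223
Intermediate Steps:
Function('D')(I) = Mul(2, I, Add(19, I)) (Function('D')(I) = Mul(Mul(2, I), Add(19, I)) = Mul(2, I, Add(19, I)))
Add(Mul(Function('D')(33), -586), -71) = Add(Mul(Mul(2, 33, Add(19, 33)), -586), -71) = Add(Mul(Mul(2, 33, 52), -586), -71) = Add(Mul(3432, -586), -71) = Add(-2011152, -71) = -2011223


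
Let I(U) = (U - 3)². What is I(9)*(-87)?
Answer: -3132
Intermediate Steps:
I(U) = (-3 + U)²
I(9)*(-87) = (-3 + 9)²*(-87) = 6²*(-87) = 36*(-87) = -3132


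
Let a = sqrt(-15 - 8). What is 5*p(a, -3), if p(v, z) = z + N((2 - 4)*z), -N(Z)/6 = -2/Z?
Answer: -5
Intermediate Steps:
N(Z) = 12/Z (N(Z) = -(-12)/Z = 12/Z)
a = I*sqrt(23) (a = sqrt(-23) = I*sqrt(23) ≈ 4.7958*I)
p(v, z) = z - 6/z (p(v, z) = z + 12/(((2 - 4)*z)) = z + 12/((-2*z)) = z + 12*(-1/(2*z)) = z - 6/z)
5*p(a, -3) = 5*(-3 - 6/(-3)) = 5*(-3 - 6*(-1/3)) = 5*(-3 + 2) = 5*(-1) = -5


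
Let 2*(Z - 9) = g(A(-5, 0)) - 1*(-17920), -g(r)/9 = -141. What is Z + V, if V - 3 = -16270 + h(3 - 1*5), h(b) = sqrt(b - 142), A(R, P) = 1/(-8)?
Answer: -13327/2 + 12*I ≈ -6663.5 + 12.0*I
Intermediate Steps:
A(R, P) = -1/8
g(r) = 1269 (g(r) = -9*(-141) = 1269)
h(b) = sqrt(-142 + b)
Z = 19207/2 (Z = 9 + (1269 - 1*(-17920))/2 = 9 + (1269 + 17920)/2 = 9 + (1/2)*19189 = 9 + 19189/2 = 19207/2 ≈ 9603.5)
V = -16267 + 12*I (V = 3 + (-16270 + sqrt(-142 + (3 - 1*5))) = 3 + (-16270 + sqrt(-142 + (3 - 5))) = 3 + (-16270 + sqrt(-142 - 2)) = 3 + (-16270 + sqrt(-144)) = 3 + (-16270 + 12*I) = -16267 + 12*I ≈ -16267.0 + 12.0*I)
Z + V = 19207/2 + (-16267 + 12*I) = -13327/2 + 12*I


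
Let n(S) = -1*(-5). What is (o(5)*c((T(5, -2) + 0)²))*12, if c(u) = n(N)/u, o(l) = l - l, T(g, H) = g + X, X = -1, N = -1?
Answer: 0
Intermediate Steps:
n(S) = 5
T(g, H) = -1 + g (T(g, H) = g - 1 = -1 + g)
o(l) = 0
c(u) = 5/u
(o(5)*c((T(5, -2) + 0)²))*12 = (0*(5/(((-1 + 5) + 0)²)))*12 = (0*(5/((4 + 0)²)))*12 = (0*(5/(4²)))*12 = (0*(5/16))*12 = 0*12 = 0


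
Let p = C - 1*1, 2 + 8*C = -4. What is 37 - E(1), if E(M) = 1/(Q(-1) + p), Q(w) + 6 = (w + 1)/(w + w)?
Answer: 1151/31 ≈ 37.129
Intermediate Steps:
C = -3/4 (C = -1/4 + (1/8)*(-4) = -1/4 - 1/2 = -3/4 ≈ -0.75000)
p = -7/4 (p = -3/4 - 1*1 = -3/4 - 1 = -7/4 ≈ -1.7500)
Q(w) = -6 + (1 + w)/(2*w) (Q(w) = -6 + (w + 1)/(w + w) = -6 + (1 + w)/((2*w)) = -6 + (1 + w)*(1/(2*w)) = -6 + (1 + w)/(2*w))
E(M) = -4/31 (E(M) = 1/((1/2)*(1 - 11*(-1))/(-1) - 7/4) = 1/((1/2)*(-1)*(1 + 11) - 7/4) = 1/((1/2)*(-1)*12 - 7/4) = 1/(-6 - 7/4) = 1/(-31/4) = -4/31)
37 - E(1) = 37 - 1*(-4/31) = 37 + 4/31 = 1151/31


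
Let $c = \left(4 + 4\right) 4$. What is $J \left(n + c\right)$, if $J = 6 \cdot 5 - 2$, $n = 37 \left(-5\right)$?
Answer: $-4284$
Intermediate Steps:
$c = 32$ ($c = 8 \cdot 4 = 32$)
$n = -185$
$J = 28$ ($J = 30 + \left(-5 + 3\right) = 30 - 2 = 28$)
$J \left(n + c\right) = 28 \left(-185 + 32\right) = 28 \left(-153\right) = -4284$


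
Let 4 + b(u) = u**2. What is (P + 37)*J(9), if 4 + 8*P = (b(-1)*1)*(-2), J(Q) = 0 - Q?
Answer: -1341/4 ≈ -335.25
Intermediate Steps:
b(u) = -4 + u**2
J(Q) = -Q
P = 1/4 (P = -1/2 + (((-4 + (-1)**2)*1)*(-2))/8 = -1/2 + (((-4 + 1)*1)*(-2))/8 = -1/2 + (-3*1*(-2))/8 = -1/2 + (-3*(-2))/8 = -1/2 + (1/8)*6 = -1/2 + 3/4 = 1/4 ≈ 0.25000)
(P + 37)*J(9) = (1/4 + 37)*(-1*9) = (149/4)*(-9) = -1341/4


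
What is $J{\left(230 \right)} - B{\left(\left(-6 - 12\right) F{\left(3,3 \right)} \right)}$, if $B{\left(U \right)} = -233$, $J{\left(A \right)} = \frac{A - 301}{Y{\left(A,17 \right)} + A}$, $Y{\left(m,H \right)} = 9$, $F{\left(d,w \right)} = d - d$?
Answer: $\frac{55616}{239} \approx 232.7$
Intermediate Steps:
$F{\left(d,w \right)} = 0$
$J{\left(A \right)} = \frac{-301 + A}{9 + A}$ ($J{\left(A \right)} = \frac{A - 301}{9 + A} = \frac{-301 + A}{9 + A}$)
$J{\left(230 \right)} - B{\left(\left(-6 - 12\right) F{\left(3,3 \right)} \right)} = \frac{-301 + 230}{9 + 230} - -233 = \frac{1}{239} \left(-71\right) + 233 = - \frac{71}{239} + 233 = \frac{55616}{239}$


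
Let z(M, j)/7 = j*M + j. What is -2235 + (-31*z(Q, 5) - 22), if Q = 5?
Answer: -8767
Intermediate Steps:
z(M, j) = 7*j + 7*M*j (z(M, j) = 7*(j*M + j) = 7*(M*j + j) = 7*(j + M*j) = 7*j + 7*M*j)
-2235 + (-31*z(Q, 5) - 22) = -2235 + (-217*5*(1 + 5) - 22) = -2235 + (-217*5*6 - 22) = -2235 + (-31*210 - 22) = -2235 + (-6510 - 22) = -2235 - 6532 = -8767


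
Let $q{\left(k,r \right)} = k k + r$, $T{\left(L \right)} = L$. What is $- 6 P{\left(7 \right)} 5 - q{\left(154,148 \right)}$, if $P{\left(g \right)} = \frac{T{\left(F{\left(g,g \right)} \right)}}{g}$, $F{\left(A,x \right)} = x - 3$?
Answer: $- \frac{167168}{7} \approx -23881.0$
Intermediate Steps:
$F{\left(A,x \right)} = -3 + x$
$P{\left(g \right)} = \frac{-3 + g}{g}$
$q{\left(k,r \right)} = r + k^{2}$ ($q{\left(k,r \right)} = k^{2} + r = r + k^{2}$)
$- 6 P{\left(7 \right)} 5 - q{\left(154,148 \right)} = - 6 \frac{-3 + 7}{7} \cdot 5 - \left(148 + 154^{2}\right) = - 6 \cdot \frac{1}{7} \cdot 4 \cdot 5 - \left(148 + 23716\right) = \left(-6\right) \frac{4}{7} \cdot 5 - 23864 = \left(- \frac{24}{7}\right) 5 - 23864 = - \frac{120}{7} - 23864 = - \frac{167168}{7}$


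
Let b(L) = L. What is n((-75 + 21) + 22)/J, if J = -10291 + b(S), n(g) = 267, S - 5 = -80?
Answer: -267/10366 ≈ -0.025757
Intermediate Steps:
S = -75 (S = 5 - 80 = -75)
J = -10366 (J = -10291 - 75 = -10366)
n((-75 + 21) + 22)/J = 267/(-10366) = 267*(-1/10366) = -267/10366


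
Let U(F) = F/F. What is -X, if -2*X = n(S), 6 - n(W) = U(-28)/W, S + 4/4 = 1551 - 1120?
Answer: 2579/860 ≈ 2.9988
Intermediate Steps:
S = 430 (S = -1 + (1551 - 1120) = -1 + 431 = 430)
U(F) = 1
n(W) = 6 - 1/W
X = -2579/860 (X = -(6 - 1/430)/2 = -1/2*2579/430 = -2579/860 ≈ -2.9988)
-X = -1*(-2579/860) = 2579/860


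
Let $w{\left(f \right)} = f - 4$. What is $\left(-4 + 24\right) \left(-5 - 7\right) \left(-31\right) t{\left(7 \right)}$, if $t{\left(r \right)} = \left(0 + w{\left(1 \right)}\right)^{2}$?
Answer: $66960$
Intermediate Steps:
$w{\left(f \right)} = -4 + f$ ($w{\left(f \right)} = f - 4 = -4 + f$)
$t{\left(r \right)} = 9$ ($t{\left(r \right)} = \left(0 + \left(-4 + 1\right)\right)^{2} = \left(0 - 3\right)^{2} = \left(-3\right)^{2} = 9$)
$\left(-4 + 24\right) \left(-5 - 7\right) \left(-31\right) t{\left(7 \right)} = \left(-4 + 24\right) \left(-5 - 7\right) \left(-31\right) 9 = 20 \left(-12\right) \left(-31\right) 9 = \left(-240\right) \left(-31\right) 9 = 7440 \cdot 9 = 66960$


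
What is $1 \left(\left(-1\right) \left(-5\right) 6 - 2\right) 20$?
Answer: $560$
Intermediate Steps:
$1 \left(\left(-1\right) \left(-5\right) 6 - 2\right) 20 = 1 \left(5 \cdot 6 - 2\right) 20 = 1 \left(30 - 2\right) 20 = 1 \cdot 28 \cdot 20 = 28 \cdot 20 = 560$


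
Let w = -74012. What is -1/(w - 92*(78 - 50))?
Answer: 1/76588 ≈ 1.3057e-5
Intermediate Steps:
-1/(w - 92*(78 - 50)) = -1/(-74012 - 92*(78 - 50)) = -1/(-74012 - 92*28) = -1/(-74012 - 2576) = -1/(-76588) = -1*(-1/76588) = 1/76588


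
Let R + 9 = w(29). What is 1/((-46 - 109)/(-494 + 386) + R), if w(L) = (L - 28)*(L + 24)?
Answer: 108/4907 ≈ 0.022009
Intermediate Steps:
w(L) = (-28 + L)*(24 + L)
R = 44 (R = -9 + (-672 + 29² - 4*29) = -9 + (-672 + 841 - 116) = -9 + 53 = 44)
1/((-46 - 109)/(-494 + 386) + R) = 1/((-46 - 109)/(-494 + 386) + 44) = 1/(-155/(-108) + 44) = 1/(-155*(-1/108) + 44) = 1/(155/108 + 44) = 1/(4907/108) = 108/4907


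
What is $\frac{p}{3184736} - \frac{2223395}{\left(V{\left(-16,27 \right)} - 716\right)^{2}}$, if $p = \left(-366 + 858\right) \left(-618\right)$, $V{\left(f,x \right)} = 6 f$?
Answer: $- \frac{227543862437}{65619892912} \approx -3.4676$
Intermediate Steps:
$p = -304056$ ($p = 492 \left(-618\right) = -304056$)
$\frac{p}{3184736} - \frac{2223395}{\left(V{\left(-16,27 \right)} - 716\right)^{2}} = - \frac{304056}{3184736} - \frac{2223395}{\left(6 \left(-16\right) - 716\right)^{2}} = \left(-304056\right) \frac{1}{3184736} - \frac{2223395}{\left(-96 - 716\right)^{2}} = - \frac{38007}{398092} - \frac{2223395}{\left(-812\right)^{2}} = - \frac{38007}{398092} - \frac{2223395}{659344} = - \frac{227543862437}{65619892912}$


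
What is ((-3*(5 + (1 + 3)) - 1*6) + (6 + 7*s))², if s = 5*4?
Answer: 12769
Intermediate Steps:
s = 20
((-3*(5 + (1 + 3)) - 1*6) + (6 + 7*s))² = ((-3*(5 + (1 + 3)) - 1*6) + (6 + 7*20))² = ((-3*(5 + 4) - 6) + (6 + 140))² = ((-3*9 - 6) + 146)² = ((-27 - 6) + 146)² = (-33 + 146)² = 113² = 12769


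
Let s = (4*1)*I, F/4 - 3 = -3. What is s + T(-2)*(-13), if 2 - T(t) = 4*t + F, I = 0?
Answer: -130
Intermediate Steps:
F = 0 (F = 12 + 4*(-3) = 12 - 12 = 0)
s = 0 (s = (4*1)*0 = 4*0 = 0)
T(t) = 2 - 4*t (T(t) = 2 - (4*t + 0) = 2 - 4*t)
s + T(-2)*(-13) = 0 + (2 - 4*(-2))*(-13) = 0 + (2 + 8)*(-13) = 0 + 10*(-13) = 0 - 130 = -130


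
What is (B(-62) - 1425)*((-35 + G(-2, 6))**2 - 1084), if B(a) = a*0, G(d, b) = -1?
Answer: -302100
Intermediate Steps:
B(a) = 0
(B(-62) - 1425)*((-35 + G(-2, 6))**2 - 1084) = (0 - 1425)*((-35 - 1)**2 - 1084) = -1425*((-36)**2 - 1084) = -1425*(1296 - 1084) = -1425*212 = -302100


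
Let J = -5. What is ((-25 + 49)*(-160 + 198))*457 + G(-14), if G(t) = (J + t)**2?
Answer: 417145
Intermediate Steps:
G(t) = (-5 + t)**2
((-25 + 49)*(-160 + 198))*457 + G(-14) = ((-25 + 49)*(-160 + 198))*457 + (-5 - 14)**2 = (24*38)*457 + (-19)**2 = 912*457 + 361 = 416784 + 361 = 417145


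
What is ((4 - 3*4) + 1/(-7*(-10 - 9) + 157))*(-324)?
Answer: 375678/145 ≈ 2590.9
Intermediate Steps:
((4 - 3*4) + 1/(-7*(-10 - 9) + 157))*(-324) = ((4 - 12) + 1/(-7*(-19) + 157))*(-324) = (-8 + 1/(133 + 157))*(-324) = (-8 + 1/290)*(-324) = -2319/290*(-324) = 375678/145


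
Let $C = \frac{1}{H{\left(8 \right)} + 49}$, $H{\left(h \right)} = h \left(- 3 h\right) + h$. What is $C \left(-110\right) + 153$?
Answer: $\frac{4153}{27} \approx 153.81$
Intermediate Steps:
$H{\left(h \right)} = h - 3 h^{2}$ ($H{\left(h \right)} = - 3 h^{2} + h = h - 3 h^{2}$)
$C = - \frac{1}{135}$ ($C = \frac{1}{8 \left(1 - 24\right) + 49} = \frac{1}{8 \left(-23\right) + 49} = \frac{1}{-184 + 49} = \frac{1}{-135} = - \frac{1}{135} \approx -0.0074074$)
$C \left(-110\right) + 153 = \left(- \frac{1}{135}\right) \left(-110\right) + 153 = \frac{22}{27} + 153 = \frac{4153}{27}$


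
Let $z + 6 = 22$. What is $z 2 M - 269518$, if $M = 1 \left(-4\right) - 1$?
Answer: $-269678$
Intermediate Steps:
$z = 16$ ($z = -6 + 22 = 16$)
$M = -5$ ($M = -4 - 1 = -5$)
$z 2 M - 269518 = 16 \cdot 2 \left(-5\right) - 269518 = 32 \left(-5\right) - 269518 = -160 - 269518 = -269678$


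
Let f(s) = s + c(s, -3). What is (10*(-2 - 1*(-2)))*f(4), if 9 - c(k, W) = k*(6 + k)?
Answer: 0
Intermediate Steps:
c(k, W) = 9 - k*(6 + k)
f(s) = 9 - s² - 5*s (f(s) = s + (9 - s² - 6*s) = 9 - s² - 5*s)
(10*(-2 - 1*(-2)))*f(4) = (10*(-2 - 1*(-2)))*(9 - 1*4² - 5*4) = (10*(-2 + 2))*(9 - 1*16 - 20) = (10*0)*(9 - 16 - 20) = 0*(-27) = 0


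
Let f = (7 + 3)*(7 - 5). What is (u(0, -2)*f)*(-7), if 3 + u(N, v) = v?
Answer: 700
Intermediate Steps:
f = 20 (f = 10*2 = 20)
u(N, v) = -3 + v
(u(0, -2)*f)*(-7) = ((-3 - 2)*20)*(-7) = -5*20*(-7) = -100*(-7) = 700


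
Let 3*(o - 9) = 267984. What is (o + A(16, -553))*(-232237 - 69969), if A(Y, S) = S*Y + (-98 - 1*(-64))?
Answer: -24313983730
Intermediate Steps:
o = 89337 (o = 9 + (1/3)*267984 = 9 + 89328 = 89337)
A(Y, S) = -34 + S*Y (A(Y, S) = S*Y + (-98 + 64) = S*Y - 34 = -34 + S*Y)
(o + A(16, -553))*(-232237 - 69969) = (89337 + (-34 - 553*16))*(-232237 - 69969) = (89337 + (-34 - 8848))*(-302206) = (89337 - 8882)*(-302206) = 80455*(-302206) = -24313983730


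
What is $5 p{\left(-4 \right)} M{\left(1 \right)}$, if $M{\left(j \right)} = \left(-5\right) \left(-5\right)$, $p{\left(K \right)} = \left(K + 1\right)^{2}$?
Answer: $1125$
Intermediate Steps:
$p{\left(K \right)} = \left(1 + K\right)^{2}$
$M{\left(j \right)} = 25$
$5 p{\left(-4 \right)} M{\left(1 \right)} = 5 \left(1 - 4\right)^{2} \cdot 25 = 5 \left(-3\right)^{2} \cdot 25 = 5 \cdot 9 \cdot 25 = 45 \cdot 25 = 1125$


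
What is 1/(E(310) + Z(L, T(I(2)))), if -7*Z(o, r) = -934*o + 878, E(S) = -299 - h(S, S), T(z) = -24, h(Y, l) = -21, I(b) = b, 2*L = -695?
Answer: -7/327389 ≈ -2.1381e-5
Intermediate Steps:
L = -695/2 (L = (½)*(-695) = -695/2 ≈ -347.50)
E(S) = -278 (E(S) = -299 - 1*(-21) = -299 + 21 = -278)
Z(o, r) = -878/7 + 934*o/7 (Z(o, r) = -(-934*o + 878)/7 = -(878 - 934*o)/7 = -878/7 + 934*o/7)
1/(E(310) + Z(L, T(I(2)))) = 1/(-278 + (-878/7 + (934/7)*(-695/2))) = 1/(-278 + (-878/7 - 324565/7)) = 1/(-278 - 325443/7) = 1/(-327389/7) = -7/327389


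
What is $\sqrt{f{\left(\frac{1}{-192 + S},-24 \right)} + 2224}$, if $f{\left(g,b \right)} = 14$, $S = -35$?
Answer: $\sqrt{2238} \approx 47.307$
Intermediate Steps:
$\sqrt{f{\left(\frac{1}{-192 + S},-24 \right)} + 2224} = \sqrt{14 + 2224} = \sqrt{2238}$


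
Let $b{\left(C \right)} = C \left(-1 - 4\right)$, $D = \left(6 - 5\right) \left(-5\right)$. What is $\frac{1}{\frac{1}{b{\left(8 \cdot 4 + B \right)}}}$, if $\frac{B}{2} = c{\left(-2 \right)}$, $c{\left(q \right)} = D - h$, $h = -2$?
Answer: $-130$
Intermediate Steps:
$D = -5$ ($D = 1 \left(-5\right) = -5$)
$c{\left(q \right)} = -3$ ($c{\left(q \right)} = -5 - -2 = -5 + 2 = -3$)
$B = -6$ ($B = 2 \left(-3\right) = -6$)
$b{\left(C \right)} = - 5 C$ ($b{\left(C \right)} = C \left(-5\right) = - 5 C$)
$\frac{1}{\frac{1}{b{\left(8 \cdot 4 + B \right)}}} = \frac{1}{\frac{1}{\left(-5\right) \left(8 \cdot 4 - 6\right)}} = \frac{1}{\frac{1}{\left(-5\right) \left(32 - 6\right)}} = \frac{1}{\frac{1}{\left(-5\right) 26}} = \frac{1}{\frac{1}{-130}} = \frac{1}{- \frac{1}{130}} = -130$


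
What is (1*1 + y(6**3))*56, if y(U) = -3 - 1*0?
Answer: -112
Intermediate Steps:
y(U) = -3 (y(U) = -3 + 0 = -3)
(1*1 + y(6**3))*56 = (1*1 - 3)*56 = (1 - 3)*56 = -2*56 = -112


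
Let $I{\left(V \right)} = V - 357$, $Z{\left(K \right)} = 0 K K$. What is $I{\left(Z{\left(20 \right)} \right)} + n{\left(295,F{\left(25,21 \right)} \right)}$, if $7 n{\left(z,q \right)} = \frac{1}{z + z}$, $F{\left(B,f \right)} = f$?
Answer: $- \frac{1474409}{4130} \approx -357.0$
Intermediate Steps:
$Z{\left(K \right)} = 0$ ($Z{\left(K \right)} = 0 K = 0$)
$n{\left(z,q \right)} = \frac{1}{14 z}$ ($n{\left(z,q \right)} = \frac{1}{7 \left(z + z\right)} = \frac{1}{7 \cdot 2 z} = \frac{\frac{1}{2} \frac{1}{z}}{7} = \frac{1}{14 z}$)
$I{\left(V \right)} = -357 + V$
$I{\left(Z{\left(20 \right)} \right)} + n{\left(295,F{\left(25,21 \right)} \right)} = \left(-357 + 0\right) + \frac{1}{14 \cdot 295} = -357 + \frac{1}{14} \cdot \frac{1}{295} = -357 + \frac{1}{4130} = - \frac{1474409}{4130}$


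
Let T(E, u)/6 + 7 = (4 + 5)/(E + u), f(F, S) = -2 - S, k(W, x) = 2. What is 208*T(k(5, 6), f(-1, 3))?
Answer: -12480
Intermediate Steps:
T(E, u) = -42 + 54/(E + u) (T(E, u) = -42 + 6*((4 + 5)/(E + u)) = -42 + 6*(9/(E + u)) = -42 + 54/(E + u))
208*T(k(5, 6), f(-1, 3)) = 208*(6*(9 - 7*2 - 7*(-2 - 1*3))/(2 + (-2 - 1*3))) = 208*(6*(9 - 14 - 7*(-2 - 3))/(2 + (-2 - 3))) = 208*(6*(9 - 14 - 7*(-5))/(2 - 5)) = 208*(6*(9 - 14 + 35)/(-3)) = 208*(6*(-⅓)*30) = 208*(-60) = -12480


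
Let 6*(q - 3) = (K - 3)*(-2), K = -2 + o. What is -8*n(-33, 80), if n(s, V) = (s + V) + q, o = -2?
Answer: -1256/3 ≈ -418.67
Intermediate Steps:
K = -4 (K = -2 - 2 = -4)
q = 16/3 (q = 3 + ((-4 - 3)*(-2))/6 = 3 + (-7*(-2))/6 = 3 + (⅙)*14 = 3 + 7/3 = 16/3 ≈ 5.3333)
n(s, V) = 16/3 + V + s (n(s, V) = (s + V) + 16/3 = (V + s) + 16/3 = 16/3 + V + s)
-8*n(-33, 80) = -8*(16/3 + 80 - 33) = -8*157/3 = -1256/3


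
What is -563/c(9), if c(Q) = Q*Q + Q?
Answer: -563/90 ≈ -6.2556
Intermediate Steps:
c(Q) = Q + Q² (c(Q) = Q² + Q = Q + Q²)
-563/c(9) = -563*1/(9*(1 + 9)) = -563/(9*10) = -563/90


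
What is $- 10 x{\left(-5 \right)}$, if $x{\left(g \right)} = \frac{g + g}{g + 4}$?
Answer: $-100$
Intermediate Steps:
$x{\left(g \right)} = \frac{2 g}{4 + g}$
$- 10 x{\left(-5 \right)} = - 10 \cdot 2 \left(-5\right) \frac{1}{4 - 5} = - 10 \cdot 2 \left(-5\right) \frac{1}{-1} = - 10 \cdot 2 \left(-5\right) \left(-1\right) = \left(-10\right) 10 = -100$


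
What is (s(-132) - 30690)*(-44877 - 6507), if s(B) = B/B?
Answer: 1576923576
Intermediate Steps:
s(B) = 1
(s(-132) - 30690)*(-44877 - 6507) = (1 - 30690)*(-44877 - 6507) = -30689*(-51384) = 1576923576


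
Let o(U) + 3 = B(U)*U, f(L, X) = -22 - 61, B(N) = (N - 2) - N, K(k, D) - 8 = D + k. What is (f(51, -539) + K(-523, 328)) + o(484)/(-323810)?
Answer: -87427729/323810 ≈ -270.00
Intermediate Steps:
K(k, D) = 8 + D + k (K(k, D) = 8 + (D + k) = 8 + D + k)
B(N) = -2 (B(N) = (-2 + N) - N = -2)
f(L, X) = -83
o(U) = -3 - 2*U
(f(51, -539) + K(-523, 328)) + o(484)/(-323810) = (-83 + (8 + 328 - 523)) + (-3 - 2*484)/(-323810) = (-83 - 187) + (-3 - 968)*(-1/323810) = -270 - 971*(-1/323810) = -270 + 971/323810 = -87427729/323810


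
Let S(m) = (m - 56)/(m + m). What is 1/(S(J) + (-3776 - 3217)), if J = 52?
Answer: -26/181819 ≈ -0.00014300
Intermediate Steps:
S(m) = (-56 + m)/(2*m) (S(m) = (-56 + m)/((2*m)) = (-56 + m)*(1/(2*m)) = (-56 + m)/(2*m))
1/(S(J) + (-3776 - 3217)) = 1/((½)*(-56 + 52)/52 + (-3776 - 3217)) = 1/((½)*(1/52)*(-4) - 6993) = 1/(-1/26 - 6993) = 1/(-181819/26) = -26/181819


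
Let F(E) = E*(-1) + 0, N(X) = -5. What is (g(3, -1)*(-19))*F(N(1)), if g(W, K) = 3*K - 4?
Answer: 665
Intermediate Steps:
F(E) = -E (F(E) = -E + 0 = -E)
g(W, K) = -4 + 3*K
(g(3, -1)*(-19))*F(N(1)) = ((-4 + 3*(-1))*(-19))*(-1*(-5)) = ((-4 - 3)*(-19))*5 = -7*(-19)*5 = 133*5 = 665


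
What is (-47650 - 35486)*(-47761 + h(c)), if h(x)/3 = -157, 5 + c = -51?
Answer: 4009815552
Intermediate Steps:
c = -56 (c = -5 - 51 = -56)
h(x) = -471 (h(x) = 3*(-157) = -471)
(-47650 - 35486)*(-47761 + h(c)) = (-47650 - 35486)*(-47761 - 471) = -83136*(-48232) = 4009815552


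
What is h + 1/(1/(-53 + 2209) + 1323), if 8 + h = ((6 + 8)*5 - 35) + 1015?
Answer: 2972191494/2852389 ≈ 1042.0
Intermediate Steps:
h = 1042 (h = -8 + (((6 + 8)*5 - 35) + 1015) = -8 + ((14*5 - 35) + 1015) = -8 + ((70 - 35) + 1015) = -8 + (35 + 1015) = -8 + 1050 = 1042)
h + 1/(1/(-53 + 2209) + 1323) = 1042 + 1/(1/(-53 + 2209) + 1323) = 1042 + 1/(1/2156 + 1323) = 1042 + 1/(2852389/2156) = 1042 + 2156/2852389 = 2972191494/2852389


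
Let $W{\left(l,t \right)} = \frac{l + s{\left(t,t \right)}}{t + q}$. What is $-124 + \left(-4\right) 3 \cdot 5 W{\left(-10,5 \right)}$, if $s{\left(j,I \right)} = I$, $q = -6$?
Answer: $-424$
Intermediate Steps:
$W{\left(l,t \right)} = \frac{l + t}{-6 + t}$ ($W{\left(l,t \right)} = \frac{l + t}{t - 6} = \frac{l + t}{-6 + t}$)
$-124 + \left(-4\right) 3 \cdot 5 W{\left(-10,5 \right)} = -124 + \left(-4\right) 3 \cdot 5 \frac{-10 + 5}{-6 + 5} = -124 + \left(-12\right) 5 \frac{1}{-1} \left(-5\right) = -124 - 60 \left(\left(-1\right) \left(-5\right)\right) = -124 - 300 = -424$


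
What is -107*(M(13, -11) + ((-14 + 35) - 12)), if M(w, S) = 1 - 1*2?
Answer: -856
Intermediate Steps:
M(w, S) = -1 (M(w, S) = 1 - 2 = -1)
-107*(M(13, -11) + ((-14 + 35) - 12)) = -107*(-1 + ((-14 + 35) - 12)) = -107*(-1 + (21 - 12)) = -107*(-1 + 9) = -107*8 = -856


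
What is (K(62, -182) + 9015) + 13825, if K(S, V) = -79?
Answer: 22761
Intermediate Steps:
(K(62, -182) + 9015) + 13825 = (-79 + 9015) + 13825 = 8936 + 13825 = 22761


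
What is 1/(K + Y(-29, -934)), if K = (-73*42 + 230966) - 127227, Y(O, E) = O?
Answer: 1/100644 ≈ 9.9360e-6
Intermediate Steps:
K = 100673 (K = (-3066 + 230966) - 127227 = 227900 - 127227 = 100673)
1/(K + Y(-29, -934)) = 1/(100673 - 29) = 1/100644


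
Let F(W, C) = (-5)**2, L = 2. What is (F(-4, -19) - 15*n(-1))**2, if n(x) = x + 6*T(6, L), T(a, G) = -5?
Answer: 240100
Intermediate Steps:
F(W, C) = 25
n(x) = -30 + x (n(x) = x + 6*(-5) = x - 30 = -30 + x)
(F(-4, -19) - 15*n(-1))**2 = (25 - 15*(-30 - 1))**2 = (25 - 15*(-31))**2 = (25 + 465)**2 = 490**2 = 240100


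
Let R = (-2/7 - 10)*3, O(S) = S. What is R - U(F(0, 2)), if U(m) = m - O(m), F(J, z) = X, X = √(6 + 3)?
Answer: -216/7 ≈ -30.857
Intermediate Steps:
X = 3 (X = √9 = 3)
F(J, z) = 3
U(m) = 0 (U(m) = m - m = 0)
R = -216/7 (R = (-2*⅐ - 10)*3 = (-2/7 - 10)*3 = -72/7*3 = -216/7 ≈ -30.857)
R - U(F(0, 2)) = -216/7 - 1*0 = -216/7 + 0 = -216/7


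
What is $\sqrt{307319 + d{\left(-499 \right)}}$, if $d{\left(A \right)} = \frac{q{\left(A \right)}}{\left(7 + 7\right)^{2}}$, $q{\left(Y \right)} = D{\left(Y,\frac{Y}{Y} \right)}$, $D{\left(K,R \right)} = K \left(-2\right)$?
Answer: $\frac{\sqrt{60235522}}{14} \approx 554.37$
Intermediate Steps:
$D{\left(K,R \right)} = - 2 K$
$q{\left(Y \right)} = - 2 Y$
$d{\left(A \right)} = - \frac{A}{98}$ ($d{\left(A \right)} = \frac{\left(-2\right) A}{\left(7 + 7\right)^{2}} = \frac{\left(-2\right) A}{14^{2}} = \frac{\left(-2\right) A}{196} = - 2 A \frac{1}{196} = - \frac{A}{98}$)
$\sqrt{307319 + d{\left(-499 \right)}} = \sqrt{307319 - - \frac{499}{98}} = \sqrt{307319 + \frac{499}{98}} = \sqrt{\frac{30117761}{98}} = \frac{\sqrt{60235522}}{14}$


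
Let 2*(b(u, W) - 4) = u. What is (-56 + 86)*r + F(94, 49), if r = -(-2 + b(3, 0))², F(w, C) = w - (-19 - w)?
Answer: -321/2 ≈ -160.50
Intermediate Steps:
b(u, W) = 4 + u/2
F(w, C) = 19 + 2*w (F(w, C) = w + (19 + w) = 19 + 2*w)
r = -49/4 (r = -(-2 + (4 + (½)*3))² = -(-2 + (4 + 3/2))² = -(-2 + 11/2)² = -(7/2)² = -1*49/4 = -49/4 ≈ -12.250)
(-56 + 86)*r + F(94, 49) = (-56 + 86)*(-49/4) + (19 + 2*94) = 30*(-49/4) + (19 + 188) = -735/2 + 207 = -321/2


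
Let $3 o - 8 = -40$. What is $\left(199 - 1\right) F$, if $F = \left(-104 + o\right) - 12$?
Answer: $-25080$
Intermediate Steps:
$o = - \frac{32}{3}$ ($o = \frac{8}{3} + \frac{1}{3} \left(-40\right) = \frac{8}{3} - \frac{40}{3} = - \frac{32}{3} \approx -10.667$)
$F = - \frac{380}{3}$ ($F = \left(-104 - \frac{32}{3}\right) - 12 = - \frac{344}{3} - 12 = - \frac{380}{3} \approx -126.67$)
$\left(199 - 1\right) F = \left(199 - 1\right) \left(- \frac{380}{3}\right) = 198 \left(- \frac{380}{3}\right) = -25080$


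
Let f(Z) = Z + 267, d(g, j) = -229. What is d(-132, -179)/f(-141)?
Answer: -229/126 ≈ -1.8175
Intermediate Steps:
f(Z) = 267 + Z
d(-132, -179)/f(-141) = -229/(267 - 141) = -229/126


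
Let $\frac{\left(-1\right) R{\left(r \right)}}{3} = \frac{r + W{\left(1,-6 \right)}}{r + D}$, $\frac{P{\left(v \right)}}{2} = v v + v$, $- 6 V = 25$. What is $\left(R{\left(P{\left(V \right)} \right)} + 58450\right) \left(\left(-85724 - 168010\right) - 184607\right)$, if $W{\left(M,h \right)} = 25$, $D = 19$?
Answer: $- \frac{20931166298375}{817} \approx -2.562 \cdot 10^{10}$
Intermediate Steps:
$V = - \frac{25}{6}$ ($V = \left(- \frac{1}{6}\right) 25 = - \frac{25}{6} \approx -4.1667$)
$P{\left(v \right)} = 2 v + 2 v^{2}$ ($P{\left(v \right)} = 2 \left(v v + v\right) = 2 \left(v^{2} + v\right) = 2 \left(v + v^{2}\right) = 2 v + 2 v^{2}$)
$R{\left(r \right)} = - \frac{3 \left(25 + r\right)}{19 + r}$ ($R{\left(r \right)} = - 3 \frac{r + 25}{r + 19} = - 3 \frac{25 + r}{19 + r} = - \frac{3 \left(25 + r\right)}{19 + r}$)
$\left(R{\left(P{\left(V \right)} \right)} + 58450\right) \left(\left(-85724 - 168010\right) - 184607\right) = \left(\frac{3 \left(-25 - 2 \left(- \frac{25}{6}\right) \left(1 - \frac{25}{6}\right)\right)}{19 + 2 \left(- \frac{25}{6}\right) \left(1 - \frac{25}{6}\right)} + 58450\right) \left(\left(-85724 - 168010\right) - 184607\right) = \left(\frac{3 \left(-25 - 2 \left(- \frac{25}{6}\right) \left(- \frac{19}{6}\right)\right)}{19 + 2 \left(- \frac{25}{6}\right) \left(- \frac{19}{6}\right)} + 58450\right) \left(-253734 - 184607\right) = \left(\frac{3 \left(-25 - \frac{475}{18}\right)}{19 + \frac{475}{18}} + 58450\right) \left(-438341\right) = \left(\frac{3 \left(-25 - \frac{475}{18}\right)}{\frac{817}{18}} + 58450\right) \left(-438341\right) = \left(3 \cdot \frac{18}{817} \left(- \frac{925}{18}\right) + 58450\right) \left(-438341\right) = \left(- \frac{2775}{817} + 58450\right) \left(-438341\right) = \frac{47750875}{817} \left(-438341\right) = - \frac{20931166298375}{817}$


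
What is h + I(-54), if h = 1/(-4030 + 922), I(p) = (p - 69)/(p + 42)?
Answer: 7964/777 ≈ 10.250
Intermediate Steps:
I(p) = (-69 + p)/(42 + p)
h = -1/3108 (h = 1/(-3108) = -1/3108 ≈ -0.00032175)
h + I(-54) = -1/3108 + (-69 - 54)/(42 - 54) = -1/3108 - 123/(-12) = -1/3108 - 1/12*(-123) = -1/3108 + 41/4 = 7964/777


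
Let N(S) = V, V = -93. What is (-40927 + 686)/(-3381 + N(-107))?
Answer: 40241/3474 ≈ 11.583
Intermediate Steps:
N(S) = -93
(-40927 + 686)/(-3381 + N(-107)) = (-40927 + 686)/(-3381 - 93) = -40241/(-3474) = -40241*(-1/3474) = 40241/3474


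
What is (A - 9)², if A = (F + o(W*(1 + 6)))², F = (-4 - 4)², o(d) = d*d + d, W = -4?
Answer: 452109656881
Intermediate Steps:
o(d) = d + d² (o(d) = d² + d = d + d²)
F = 64 (F = (-8)² = 64)
A = 672400 (A = (64 + (-4*(1 + 6))*(1 - 4*(1 + 6)))² = (64 + (-4*7)*(1 - 4*7))² = (64 - 28*(1 - 28))² = (64 - 28*(-27))² = (64 + 756)² = 820² = 672400)
(A - 9)² = (672400 - 9)² = 672391² = 452109656881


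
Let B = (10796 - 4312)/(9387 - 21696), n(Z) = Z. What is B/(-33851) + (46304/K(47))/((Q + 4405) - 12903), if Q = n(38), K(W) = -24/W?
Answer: 200975066671/18750238155 ≈ 10.719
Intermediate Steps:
Q = 38
B = -6484/12309 (B = 6484/(-12309) = 6484*(-1/12309) = -6484/12309 ≈ -0.52677)
B/(-33851) + (46304/K(47))/((Q + 4405) - 12903) = -6484/12309/(-33851) + (46304/((-24/47)))/((38 + 4405) - 12903) = -6484/12309*(-1/33851) + (46304/((-24*1/47)))/(4443 - 12903) = 6484/416671959 + (46304/(-24/47))/(-8460) = 6484/416671959 + (46304*(-47/24))*(-1/8460) = 6484/416671959 - 272036/3*(-1/8460) = 6484/416671959 + 1447/135 = 200975066671/18750238155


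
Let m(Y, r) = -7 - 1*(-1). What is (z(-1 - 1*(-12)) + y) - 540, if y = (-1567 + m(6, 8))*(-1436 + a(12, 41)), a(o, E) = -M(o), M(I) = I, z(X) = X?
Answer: 2277175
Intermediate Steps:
m(Y, r) = -6 (m(Y, r) = -7 + 1 = -6)
a(o, E) = -o
y = 2277704 (y = (-1567 - 6)*(-1436 - 1*12) = -1573*(-1436 - 12) = -1573*(-1448) = 2277704)
(z(-1 - 1*(-12)) + y) - 540 = ((-1 - 1*(-12)) + 2277704) - 540 = ((-1 + 12) + 2277704) - 540 = (11 + 2277704) - 540 = 2277715 - 540 = 2277175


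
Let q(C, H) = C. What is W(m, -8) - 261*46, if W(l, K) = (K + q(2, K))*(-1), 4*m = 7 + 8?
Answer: -12000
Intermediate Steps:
m = 15/4 (m = (7 + 8)/4 = (¼)*15 = 15/4 ≈ 3.7500)
W(l, K) = -2 - K (W(l, K) = (K + 2)*(-1) = (2 + K)*(-1) = -2 - K)
W(m, -8) - 261*46 = (-2 - 1*(-8)) - 261*46 = (-2 + 8) - 12006 = 6 - 12006 = -12000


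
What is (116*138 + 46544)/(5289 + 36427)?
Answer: 15638/10429 ≈ 1.4995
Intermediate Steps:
(116*138 + 46544)/(5289 + 36427) = (16008 + 46544)/41716 = 62552*(1/41716) = 15638/10429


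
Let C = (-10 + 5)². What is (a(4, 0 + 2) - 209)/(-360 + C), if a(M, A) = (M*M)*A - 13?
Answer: 38/67 ≈ 0.56716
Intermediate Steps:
a(M, A) = -13 + A*M² (a(M, A) = M²*A - 13 = A*M² - 13 = -13 + A*M²)
C = 25 (C = (-5)² = 25)
(a(4, 0 + 2) - 209)/(-360 + C) = ((-13 + (0 + 2)*4²) - 209)/(-360 + 25) = ((-13 + 2*16) - 209)/(-335) = ((-13 + 32) - 209)*(-1/335) = (19 - 209)*(-1/335) = -190*(-1/335) = 38/67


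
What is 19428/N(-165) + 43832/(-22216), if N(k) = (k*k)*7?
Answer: -330069623/176408925 ≈ -1.8710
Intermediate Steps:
N(k) = 7*k² (N(k) = k²*7 = 7*k²)
19428/N(-165) + 43832/(-22216) = 19428/((7*(-165)²)) + 43832/(-22216) = 19428/((7*27225)) + 43832*(-1/22216) = 19428/190575 - 5479/2777 = 19428*(1/190575) - 5479/2777 = 6476/63525 - 5479/2777 = -330069623/176408925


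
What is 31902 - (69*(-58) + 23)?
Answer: 35881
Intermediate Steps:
31902 - (69*(-58) + 23) = 31902 - (-4002 + 23) = 31902 - 1*(-3979) = 31902 + 3979 = 35881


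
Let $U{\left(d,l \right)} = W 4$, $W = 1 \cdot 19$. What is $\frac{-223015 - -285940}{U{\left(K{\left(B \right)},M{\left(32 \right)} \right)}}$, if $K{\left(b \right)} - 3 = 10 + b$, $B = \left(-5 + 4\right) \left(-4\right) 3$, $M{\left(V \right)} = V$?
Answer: $\frac{62925}{76} \approx 827.96$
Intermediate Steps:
$W = 19$
$B = 12$ ($B = \left(-1\right) \left(-4\right) 3 = 4 \cdot 3 = 12$)
$K{\left(b \right)} = 13 + b$ ($K{\left(b \right)} = 3 + \left(10 + b\right) = 13 + b$)
$U{\left(d,l \right)} = 76$ ($U{\left(d,l \right)} = 19 \cdot 4 = 76$)
$\frac{-223015 - -285940}{U{\left(K{\left(B \right)},M{\left(32 \right)} \right)}} = \frac{-223015 - -285940}{76} = \left(-223015 + 285940\right) \frac{1}{76} = 62925 \cdot \frac{1}{76} = \frac{62925}{76}$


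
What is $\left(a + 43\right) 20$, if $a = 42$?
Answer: $1700$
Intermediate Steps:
$\left(a + 43\right) 20 = \left(42 + 43\right) 20 = 85 \cdot 20 = 1700$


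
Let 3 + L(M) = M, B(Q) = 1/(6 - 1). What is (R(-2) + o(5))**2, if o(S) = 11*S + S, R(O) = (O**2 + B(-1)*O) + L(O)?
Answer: 85849/25 ≈ 3434.0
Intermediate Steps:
B(Q) = 1/5
L(M) = -3 + M
R(O) = -3 + O**2 + 6*O/5 (R(O) = (O**2 + O/5) + (-3 + O) = -3 + O**2 + 6*O/5)
o(S) = 12*S
(R(-2) + o(5))**2 = ((-3 + (-2)**2 + (6/5)*(-2)) + 12*5)**2 = ((-3 + 4 - 12/5) + 60)**2 = (-7/5 + 60)**2 = (293/5)**2 = 85849/25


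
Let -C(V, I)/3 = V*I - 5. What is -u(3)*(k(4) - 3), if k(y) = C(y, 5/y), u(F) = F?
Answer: 9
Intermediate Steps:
C(V, I) = 15 - 3*I*V (C(V, I) = -3*(V*I - 5) = -3*(I*V - 5) = -3*(-5 + I*V) = 15 - 3*I*V)
k(y) = 0 (k(y) = 15 - 3*5/y*y = 15 - 15 = 0)
-u(3)*(k(4) - 3) = -3*(0 - 3) = -3*(-3) = -1*(-9) = 9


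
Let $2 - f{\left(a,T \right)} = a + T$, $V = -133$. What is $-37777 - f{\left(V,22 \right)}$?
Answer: $-37890$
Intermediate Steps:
$f{\left(a,T \right)} = 2 - T - a$ ($f{\left(a,T \right)} = 2 - \left(a + T\right) = 2 - \left(T + a\right) = 2 - T - a$)
$-37777 - f{\left(V,22 \right)} = -37777 - \left(2 - 22 - -133\right) = -37777 - \left(2 - 22 + 133\right) = -37777 - 113 = -37890$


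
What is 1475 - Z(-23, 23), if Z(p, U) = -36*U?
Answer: 2303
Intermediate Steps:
1475 - Z(-23, 23) = 1475 - (-36)*23 = 1475 - 1*(-828) = 1475 + 828 = 2303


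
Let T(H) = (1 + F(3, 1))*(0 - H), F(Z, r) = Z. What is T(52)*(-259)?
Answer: 53872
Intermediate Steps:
T(H) = -4*H (T(H) = (1 + 3)*(0 - H) = 4*(-H) = -4*H)
T(52)*(-259) = -4*52*(-259) = -208*(-259) = 53872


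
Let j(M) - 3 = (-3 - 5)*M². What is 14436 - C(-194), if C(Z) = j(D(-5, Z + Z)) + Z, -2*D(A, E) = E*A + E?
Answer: 4832035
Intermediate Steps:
D(A, E) = -E/2 - A*E/2 (D(A, E) = -(E*A + E)/2 = -(A*E + E)/2 = -(E + A*E)/2 = -E/2 - A*E/2)
j(M) = 3 - 8*M² (j(M) = 3 + (-3 - 5)*M² = 3 - 8*M²)
C(Z) = 3 + Z - 128*Z² (C(Z) = (3 - 8*(1 - 5)²*(Z + Z)²/4) + Z = (3 - 8*16*Z²) + Z = (3 - 128*Z²) + Z = 3 + Z - 128*Z²)
14436 - C(-194) = 14436 - (3 - 194 - 128*(-194)²) = 14436 - (3 - 194 - 128*37636) = 14436 - (3 - 194 - 4817408) = 14436 - 1*(-4817599) = 14436 + 4817599 = 4832035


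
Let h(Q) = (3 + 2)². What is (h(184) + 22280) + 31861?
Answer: 54166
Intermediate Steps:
h(Q) = 25 (h(Q) = 5² = 25)
(h(184) + 22280) + 31861 = (25 + 22280) + 31861 = 22305 + 31861 = 54166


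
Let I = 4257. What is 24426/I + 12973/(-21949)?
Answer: 53433357/10381877 ≈ 5.1468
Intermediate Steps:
24426/I + 12973/(-21949) = 24426/4257 + 12973/(-21949) = 24426*(1/4257) + 12973*(-1/21949) = 2714/473 - 12973/21949 = 53433357/10381877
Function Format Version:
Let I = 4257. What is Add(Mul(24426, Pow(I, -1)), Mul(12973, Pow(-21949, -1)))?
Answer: Rational(53433357, 10381877) ≈ 5.1468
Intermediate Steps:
Add(Mul(24426, Pow(I, -1)), Mul(12973, Pow(-21949, -1))) = Add(Mul(24426, Pow(4257, -1)), Mul(12973, Pow(-21949, -1))) = Add(Mul(24426, Rational(1, 4257)), Mul(12973, Rational(-1, 21949))) = Add(Rational(2714, 473), Rational(-12973, 21949)) = Rational(53433357, 10381877)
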